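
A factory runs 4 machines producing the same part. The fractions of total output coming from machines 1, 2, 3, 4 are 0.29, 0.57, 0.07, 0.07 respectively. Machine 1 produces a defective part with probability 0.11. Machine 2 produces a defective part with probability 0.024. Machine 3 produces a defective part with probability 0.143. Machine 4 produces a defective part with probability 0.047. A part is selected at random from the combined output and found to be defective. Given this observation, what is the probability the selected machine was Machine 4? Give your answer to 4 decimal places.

Posterior probability ≈ 0.0559

Tabulate prior·likelihood by source: [1] prior 0.29, lik 0.11, product 0.03190; [2] prior 0.57, lik 0.024, product 0.01368; [3] prior 0.07, lik 0.143, product 0.01001; [4] prior 0.07, lik 0.047, product 0.003290.
Normalizing constant = 0.058880; the posterior for Machine 4 is its product over the sum, 0.003290/0.058880 = 0.0559.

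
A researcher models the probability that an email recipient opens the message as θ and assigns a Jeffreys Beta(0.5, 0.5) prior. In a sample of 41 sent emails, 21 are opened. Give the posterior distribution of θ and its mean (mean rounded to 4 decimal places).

Observing 21 successes and 20 failures updates Beta(0.5, 0.5) by adding the success and failure counts to the two shape parameters: α = 0.5+21 = 21.5, β = 0.5+20 = 20.5.
Posterior mean = α/(α+β) = 21.5/42 = 0.5119.

Posterior: Beta(21.5, 20.5); mean ≈ 0.5119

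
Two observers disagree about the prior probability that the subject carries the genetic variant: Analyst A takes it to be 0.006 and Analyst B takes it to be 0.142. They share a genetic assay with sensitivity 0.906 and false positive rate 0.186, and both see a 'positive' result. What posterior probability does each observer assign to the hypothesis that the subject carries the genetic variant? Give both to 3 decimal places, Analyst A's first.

P('+'|H) = 0.906, P('+'|¬H) = 0.186.
Analyst A: numerator 0.906·0.006 = 0.0054360; evidence = 0.0054360+0.186·0.994 = 0.19032; posterior = 0.029.
Analyst B: numerator 0.906·0.142 = 0.12865; evidence = 0.12865+0.186·0.858 = 0.28824; posterior = 0.446.

Analyst A: 0.029; Analyst B: 0.446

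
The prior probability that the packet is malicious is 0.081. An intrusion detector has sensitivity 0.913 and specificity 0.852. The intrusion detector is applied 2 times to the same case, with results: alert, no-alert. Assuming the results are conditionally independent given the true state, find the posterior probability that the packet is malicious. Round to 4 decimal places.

Let H be the event that the packet is malicious; start with P(H) = 0.081. P('alert'|H) = 0.913, P('alert'|¬H) = 0.148.
Update on result 1 ('alert'): P(H) ← 0.913·0.0810 / (0.913·0.0810 + 0.148·0.9190) = 0.073953/0.20997 = 0.3522.
Update on result 2 ('no-alert'): P(H) ← 0.087·0.3522 / (0.087·0.3522 + 0.852·0.6478) = 0.030643/0.58255 = 0.0526.

Posterior P(H) ≈ 0.0526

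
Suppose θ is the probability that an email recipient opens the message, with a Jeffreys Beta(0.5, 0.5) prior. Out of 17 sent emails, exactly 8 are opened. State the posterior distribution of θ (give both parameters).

Observing 8 successes and 9 failures updates Beta(0.5, 0.5) by adding the success and failure counts to the two shape parameters: α = 0.5+8 = 8.5, β = 0.5+9 = 9.5.

Posterior: Beta(8.5, 9.5)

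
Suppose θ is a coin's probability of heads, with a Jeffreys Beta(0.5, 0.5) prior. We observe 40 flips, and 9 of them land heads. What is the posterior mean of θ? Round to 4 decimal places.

Posterior mean ≈ 0.2317

The binomial likelihood is conjugate to the Beta prior: with 9 successes and 31 failures, the posterior is Beta(0.5+9, 0.5+31) = Beta(9.5, 31.5).
E[θ | data] = 9.5/(9.5+31.5) = 0.2317.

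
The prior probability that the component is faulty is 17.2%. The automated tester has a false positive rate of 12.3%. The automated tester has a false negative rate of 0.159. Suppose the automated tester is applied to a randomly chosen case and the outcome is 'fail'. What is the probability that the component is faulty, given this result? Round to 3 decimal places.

Let H be the event that the component is faulty. P(H) = 0.172, so P(¬H) = 0.828. With E the 'fail' result, P(E|H) = 0.841 and P(E|¬H) = 0.123.
P(E) = 0.841·0.172 + 0.123·0.828 = 0.14465 + 0.10184 = 0.24650.
By Bayes' theorem, P(H|E) = 0.14465 / 0.24650 = 0.587.

P(H | E) ≈ 0.587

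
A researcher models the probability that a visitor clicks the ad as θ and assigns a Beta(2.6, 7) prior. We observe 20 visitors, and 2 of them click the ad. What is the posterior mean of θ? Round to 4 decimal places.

The binomial likelihood is conjugate to the Beta prior: with 2 successes and 18 failures, the posterior is Beta(2.6+2, 7+18) = Beta(4.6, 25).
E[θ | data] = 4.6/(4.6+25) = 0.1554.

Posterior mean ≈ 0.1554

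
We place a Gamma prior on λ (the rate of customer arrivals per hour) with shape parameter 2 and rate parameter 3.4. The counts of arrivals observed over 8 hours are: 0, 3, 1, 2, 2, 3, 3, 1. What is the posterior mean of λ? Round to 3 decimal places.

Posterior mean ≈ 1.491

The Poisson likelihood adds the total count to the shape and the number of exposure periods to the rate. Here ∑xᵢ = 15 and n = 8, so shape 2→17 and rate 3.4→11.4.
Posterior mean = shape/rate = 17/11.4 = 1.491.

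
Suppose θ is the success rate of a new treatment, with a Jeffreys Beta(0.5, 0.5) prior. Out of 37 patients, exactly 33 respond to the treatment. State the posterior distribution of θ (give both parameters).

Posterior: Beta(33.5, 4.5)

The binomial likelihood is conjugate to the Beta prior: with 33 successes and 4 failures, the posterior is Beta(0.5+33, 0.5+4) = Beta(33.5, 4.5).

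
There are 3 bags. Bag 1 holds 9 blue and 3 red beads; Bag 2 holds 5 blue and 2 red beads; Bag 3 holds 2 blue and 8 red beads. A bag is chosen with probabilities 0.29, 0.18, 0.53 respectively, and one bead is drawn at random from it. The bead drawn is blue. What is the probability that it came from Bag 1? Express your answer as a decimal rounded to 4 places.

Tabulate prior·likelihood by source: [1] prior 0.29, lik 0.75, product 0.2175; [2] prior 0.18, lik 0.7143, product 0.1286; [3] prior 0.53, lik 0.2, product 0.1060.
Normalizing constant = 0.45207; the posterior for Bag 1 is its product over the sum, 0.2175/0.45207 = 0.4811.

Posterior probability ≈ 0.4811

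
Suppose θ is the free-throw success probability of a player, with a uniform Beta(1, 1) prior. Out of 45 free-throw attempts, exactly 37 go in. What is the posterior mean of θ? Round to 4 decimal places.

The binomial likelihood is conjugate to the Beta prior: with 37 successes and 8 failures, the posterior is Beta(1+37, 1+8) = Beta(38, 9).
E[θ | data] = 38/(38+9) = 0.8085.

Posterior mean ≈ 0.8085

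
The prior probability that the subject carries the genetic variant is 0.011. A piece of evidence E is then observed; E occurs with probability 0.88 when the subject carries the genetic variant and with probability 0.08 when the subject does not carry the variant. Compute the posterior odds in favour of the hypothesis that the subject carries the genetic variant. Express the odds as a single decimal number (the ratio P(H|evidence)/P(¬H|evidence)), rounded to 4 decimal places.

Prior odds = 0.011/(1−0.011) = 0.011122. In log-odds, ln(0.011122) = -4.4988.
Add log likelihood ratio: ln(11.000) = 2.3979.
Posterior log-odds = -2.1009, so posterior odds = exp(-2.1009) = 0.12235.

Posterior odds ≈ 0.1223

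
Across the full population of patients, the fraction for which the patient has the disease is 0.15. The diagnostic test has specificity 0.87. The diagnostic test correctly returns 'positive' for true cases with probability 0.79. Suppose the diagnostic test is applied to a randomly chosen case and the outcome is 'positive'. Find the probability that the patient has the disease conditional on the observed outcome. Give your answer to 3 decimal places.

P(H | E) ≈ 0.517

Write H for 'the patient has the disease'. Prior odds H:¬H = 0.15/0.85 = 0.17647. For the 'positive' outcome, the likelihood ratio is 0.79/0.13 = 6.0769.
Posterior odds = 0.17647 × 6.0769 = 1.0724, so P(H|E) = 1.0724/(1+1.0724) = 0.517.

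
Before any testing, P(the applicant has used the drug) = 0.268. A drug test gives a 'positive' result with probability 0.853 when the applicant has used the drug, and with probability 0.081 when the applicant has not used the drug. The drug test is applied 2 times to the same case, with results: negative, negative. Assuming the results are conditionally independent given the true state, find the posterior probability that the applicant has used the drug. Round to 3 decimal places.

With H the event that the applicant has used the drug, the joint likelihood of the observed sequence is P(data|H) = 0.147·0.147 = 0.021609 and P(data|¬H) = 0.919·0.919 = 0.84456.
Bayes: P(H|data) = 0.268·0.021609 / (0.268·0.021609 + 0.732·0.84456) = 0.0057912/0.62401 = 0.0093.

Posterior P(H) ≈ 0.009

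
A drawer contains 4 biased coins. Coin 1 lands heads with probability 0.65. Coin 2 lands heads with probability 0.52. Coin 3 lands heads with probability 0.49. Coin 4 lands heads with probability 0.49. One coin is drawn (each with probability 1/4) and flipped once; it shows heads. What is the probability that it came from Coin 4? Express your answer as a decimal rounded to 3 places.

Posterior probability ≈ 0.228

P(heads|C1) = 0.65; P(heads|C2) = 0.52; P(heads|C3) = 0.49; P(heads|C4) = 0.49.
Prior × likelihood for each source: 0.25·0.65=0.1625, 0.25·0.52=0.1300, 0.25·0.49=0.1225, 0.25·0.49=0.1225. Summing gives P(heads) = 0.53750.
P(Coin 4 | heads) = 0.1225 / 0.53750 = 0.228.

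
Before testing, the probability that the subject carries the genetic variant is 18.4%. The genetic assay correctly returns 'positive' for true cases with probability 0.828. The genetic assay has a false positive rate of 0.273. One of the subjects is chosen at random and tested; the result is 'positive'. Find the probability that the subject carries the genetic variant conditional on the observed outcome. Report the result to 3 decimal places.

P(H | E) ≈ 0.406

Let H be the event that the subject carries the genetic variant. P(H) = 0.184, so P(¬H) = 0.816. With E the 'positive' result, P(E|H) = 0.828 and P(E|¬H) = 0.273.
P(E) = 0.828·0.184 + 0.273·0.816 = 0.15235 + 0.22277 = 0.37512.
By Bayes' theorem, P(H|E) = 0.15235 / 0.37512 = 0.406.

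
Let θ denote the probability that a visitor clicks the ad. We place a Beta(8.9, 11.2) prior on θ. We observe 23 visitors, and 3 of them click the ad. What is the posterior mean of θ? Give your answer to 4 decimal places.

The binomial likelihood is conjugate to the Beta prior: with 3 successes and 20 failures, the posterior is Beta(8.9+3, 11.2+20) = Beta(11.9, 31.2).
Posterior mean = α/(α+β) = 11.9/43.1 = 0.2761.

Posterior mean ≈ 0.2761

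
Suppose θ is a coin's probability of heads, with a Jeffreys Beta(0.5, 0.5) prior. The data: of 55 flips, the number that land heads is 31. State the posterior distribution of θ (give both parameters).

The binomial likelihood is conjugate to the Beta prior: with 31 successes and 24 failures, the posterior is Beta(0.5+31, 0.5+24) = Beta(31.5, 24.5).

Posterior: Beta(31.5, 24.5)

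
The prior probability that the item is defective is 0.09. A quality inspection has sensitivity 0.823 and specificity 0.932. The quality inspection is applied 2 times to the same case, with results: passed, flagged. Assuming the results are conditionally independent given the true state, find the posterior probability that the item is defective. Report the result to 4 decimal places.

Posterior P(H) ≈ 0.1852

Let H be the event that the item is defective; start with P(H) = 0.09. P('flagged'|H) = 0.823, P('flagged'|¬H) = 0.068.
Update on result 1 ('passed'): P(H) ← 0.177·0.0900 / (0.177·0.0900 + 0.932·0.9100) = 0.015930/0.86405 = 0.0184.
Update on result 2 ('flagged'): P(H) ← 0.823·0.0184 / (0.823·0.0184 + 0.068·0.9816) = 0.015173/0.081920 = 0.1852.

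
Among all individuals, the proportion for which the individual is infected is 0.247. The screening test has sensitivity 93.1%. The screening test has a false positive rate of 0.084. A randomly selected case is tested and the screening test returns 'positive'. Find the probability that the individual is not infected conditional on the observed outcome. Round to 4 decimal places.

P(¬H | E) ≈ 0.2157

Write H for 'the individual is infected'. Prior odds H:¬H = 0.247/0.753 = 0.32802. For the 'positive' outcome, the likelihood ratio is 0.931/0.084 = 11.083.
Posterior odds = 0.32802 × 11.083 = 3.6356, so P(H|E) = 3.6356/(1+3.6356) = 0.7843. Then P(¬H|E) = 1 − 0.7843 = 0.2157.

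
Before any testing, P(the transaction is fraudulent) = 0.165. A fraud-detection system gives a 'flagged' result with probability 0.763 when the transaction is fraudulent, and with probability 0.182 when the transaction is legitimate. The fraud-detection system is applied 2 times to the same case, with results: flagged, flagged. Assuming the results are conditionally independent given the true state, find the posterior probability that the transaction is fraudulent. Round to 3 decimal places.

Let H be the event that the transaction is fraudulent; start with P(H) = 0.165. P('flagged'|H) = 0.763, P('flagged'|¬H) = 0.182.
Update on result 1 ('flagged'): P(H) ← 0.763·0.1650 / (0.763·0.1650 + 0.182·0.8350) = 0.12590/0.27787 = 0.4531.
Update on result 2 ('flagged'): P(H) ← 0.763·0.4531 / (0.763·0.4531 + 0.182·0.5469) = 0.34570/0.44524 = 0.7764.

Posterior P(H) ≈ 0.776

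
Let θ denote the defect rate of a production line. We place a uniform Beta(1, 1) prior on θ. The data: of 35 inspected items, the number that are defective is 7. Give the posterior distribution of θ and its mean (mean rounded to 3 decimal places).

Posterior: Beta(8, 29); mean ≈ 0.216

The binomial likelihood is conjugate to the Beta prior: with 7 successes and 28 failures, the posterior is Beta(1+7, 1+28) = Beta(8, 29).
E[θ | data] = 8/(8+29) = 0.216.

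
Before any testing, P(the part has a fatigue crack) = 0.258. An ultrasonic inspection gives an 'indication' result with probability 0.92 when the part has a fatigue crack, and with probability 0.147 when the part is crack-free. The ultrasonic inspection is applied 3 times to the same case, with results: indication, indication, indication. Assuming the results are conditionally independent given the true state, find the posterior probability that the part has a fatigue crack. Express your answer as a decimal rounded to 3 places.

With H the event that the part has a fatigue crack, the joint likelihood of the observed sequence is P(data|H) = 0.92·0.92·0.92 = 0.77869 and P(data|¬H) = 0.147·0.147·0.147 = 0.0031765.
Bayes: P(H|data) = 0.258·0.77869 / (0.258·0.77869 + 0.742·0.0031765) = 0.20090/0.20326 = 0.9884.

Posterior P(H) ≈ 0.988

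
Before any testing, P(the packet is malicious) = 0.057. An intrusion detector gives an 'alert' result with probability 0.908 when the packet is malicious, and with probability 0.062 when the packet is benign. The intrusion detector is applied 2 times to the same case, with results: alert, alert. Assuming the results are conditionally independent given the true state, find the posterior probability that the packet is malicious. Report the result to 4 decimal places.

Let H be the event that the packet is malicious; start with P(H) = 0.057. P('alert'|H) = 0.908, P('alert'|¬H) = 0.062.
Update on result 1 ('alert'): P(H) ← 0.908·0.0570 / (0.908·0.0570 + 0.062·0.9430) = 0.051756/0.11022 = 0.4696.
Update on result 2 ('alert'): P(H) ← 0.908·0.4696 / (0.908·0.4696 + 0.062·0.5304) = 0.42636/0.45925 = 0.9284.

Posterior P(H) ≈ 0.9284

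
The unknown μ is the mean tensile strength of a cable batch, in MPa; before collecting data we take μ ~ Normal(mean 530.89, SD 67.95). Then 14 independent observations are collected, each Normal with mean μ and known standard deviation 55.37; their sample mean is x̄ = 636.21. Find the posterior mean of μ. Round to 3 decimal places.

With known σ, the Normal prior is conjugate. Weight on the data is w = (n/σ²)/(n/σ² + 1/τ₀²) = 0.00456645/(0.00456645+0.00021658) = 0.95472.
Posterior mean = w·x̄ + (1−w)·μ₀ = 0.95472·636.21 + 0.045281·530.89 = 631.441.

Posterior mean ≈ 631.441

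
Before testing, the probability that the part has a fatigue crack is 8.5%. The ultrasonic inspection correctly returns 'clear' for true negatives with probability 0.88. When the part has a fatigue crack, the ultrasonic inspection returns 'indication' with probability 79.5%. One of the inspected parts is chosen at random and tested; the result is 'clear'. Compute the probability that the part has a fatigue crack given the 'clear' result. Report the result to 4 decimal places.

P(H | E) ≈ 0.0212

Write H for 'the part has a fatigue crack'. Prior odds H:¬H = 0.085/0.915 = 0.092896. For the 'clear' outcome, the likelihood ratio is 0.205/0.88 = 0.23295.
Posterior odds = 0.092896 × 0.23295 = 0.021641, so P(H|E) = 0.021641/(1+0.021641) = 0.0212.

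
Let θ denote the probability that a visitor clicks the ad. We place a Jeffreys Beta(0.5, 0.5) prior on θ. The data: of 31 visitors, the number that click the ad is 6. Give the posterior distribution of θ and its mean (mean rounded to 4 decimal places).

Posterior: Beta(6.5, 25.5); mean ≈ 0.2031

The binomial likelihood is conjugate to the Beta prior: with 6 successes and 25 failures, the posterior is Beta(0.5+6, 0.5+25) = Beta(6.5, 25.5).
E[θ | data] = 6.5/(6.5+25.5) = 0.2031.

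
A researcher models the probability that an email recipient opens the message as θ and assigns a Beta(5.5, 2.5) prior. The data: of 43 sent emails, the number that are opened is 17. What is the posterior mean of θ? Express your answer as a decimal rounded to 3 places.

Posterior mean ≈ 0.441

Observing 17 successes and 26 failures updates Beta(5.5, 2.5) by adding the success and failure counts to the two shape parameters: α = 5.5+17 = 22.5, β = 2.5+26 = 28.5.
Posterior mean = α/(α+β) = 22.5/51 = 0.441.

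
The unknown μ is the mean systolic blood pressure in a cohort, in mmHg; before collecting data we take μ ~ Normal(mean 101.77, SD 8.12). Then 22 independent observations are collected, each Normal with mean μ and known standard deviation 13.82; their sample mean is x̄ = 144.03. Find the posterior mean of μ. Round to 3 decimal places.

Posterior mean ≈ 139.113

Prior precision 1/τ₀² = 1/8.12² = 0.0151666; data precision n/σ² = 22/13.82² = 0.115188.
Posterior precision = 0.0151666 + 0.115188 = 0.130354.
Posterior mean = (0.0151666·101.77 + 0.115188·144.03) / 0.130354 = 139.113.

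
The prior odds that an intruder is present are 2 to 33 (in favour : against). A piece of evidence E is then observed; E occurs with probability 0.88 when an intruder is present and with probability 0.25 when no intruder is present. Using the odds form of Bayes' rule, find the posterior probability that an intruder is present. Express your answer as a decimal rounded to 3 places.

Prior odds = 2/33 = 0.060606.
Likelihood ratio for E = 0.88/0.25 = 3.5200.
Posterior odds = prior odds × LR = 0.21333.
Posterior probability = odds/(1+odds) = 0.21333/1.2133 = 0.176.

Posterior probability ≈ 0.176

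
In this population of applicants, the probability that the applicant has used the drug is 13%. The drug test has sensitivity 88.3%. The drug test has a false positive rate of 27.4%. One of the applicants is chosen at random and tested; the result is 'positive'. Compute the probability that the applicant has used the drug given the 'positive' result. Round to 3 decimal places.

Let H be the event that the applicant has used the drug. P(H) = 0.13, so P(¬H) = 0.87. With E the 'positive' result, P(E|H) = 0.883 and P(E|¬H) = 0.274.
P(E) = 0.883·0.13 + 0.274·0.87 = 0.11479 + 0.23838 = 0.35317.
By Bayes' theorem, P(H|E) = 0.11479 / 0.35317 = 0.325.

P(H | E) ≈ 0.325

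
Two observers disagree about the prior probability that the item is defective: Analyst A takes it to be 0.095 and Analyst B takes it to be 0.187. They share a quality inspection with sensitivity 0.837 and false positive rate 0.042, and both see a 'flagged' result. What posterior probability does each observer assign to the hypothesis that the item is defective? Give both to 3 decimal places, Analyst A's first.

The likelihood ratio for a 'flagged' result is 0.837/0.042 = 19.929.
Analyst A: prior odds 0.095/0.905 = 0.10497; posterior odds 2.0919; posterior probability 0.677.
Analyst B: prior odds 0.187/0.813 = 0.23001; posterior odds 4.5838; posterior probability 0.821.

Analyst A: 0.677; Analyst B: 0.821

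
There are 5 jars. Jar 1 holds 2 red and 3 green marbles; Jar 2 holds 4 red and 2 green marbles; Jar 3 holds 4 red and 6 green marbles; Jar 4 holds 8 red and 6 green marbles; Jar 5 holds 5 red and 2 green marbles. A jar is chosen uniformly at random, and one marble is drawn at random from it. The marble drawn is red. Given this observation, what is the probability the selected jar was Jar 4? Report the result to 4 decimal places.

Posterior probability ≈ 0.2076

P(red|Jar 1) = 0.4; P(red|Jar 2) = 0.6667; P(red|Jar 3) = 0.4; P(red|Jar 4) = 0.5714; P(red|Jar 5) = 0.7143.
Prior × likelihood for each source: 0.2·0.4=0.08000, 0.2·0.6667=0.1333, 0.2·0.4=0.08000, 0.2·0.5714=0.1143, 0.2·0.7143=0.1429. Summing gives P(red) = 0.55048.
P(Jar 4 | red) = 0.1143 / 0.55048 = 0.2076.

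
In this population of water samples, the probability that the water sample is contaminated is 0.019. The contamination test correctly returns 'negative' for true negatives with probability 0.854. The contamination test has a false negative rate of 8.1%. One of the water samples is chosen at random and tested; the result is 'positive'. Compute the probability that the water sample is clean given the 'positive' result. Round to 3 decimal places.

Write H for 'the water sample is contaminated'. Prior odds H:¬H = 0.019/0.981 = 0.019368. For the 'positive' outcome, the likelihood ratio is 0.919/0.146 = 6.2945.
Posterior odds = 0.019368 × 6.2945 = 0.12191, so P(H|E) = 0.12191/(1+0.12191) = 0.109. Then P(¬H|E) = 1 − 0.109 = 0.891.

P(¬H | E) ≈ 0.891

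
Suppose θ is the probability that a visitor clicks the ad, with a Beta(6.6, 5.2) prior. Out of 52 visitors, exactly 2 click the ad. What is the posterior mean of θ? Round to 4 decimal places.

Posterior mean ≈ 0.1348

The binomial likelihood is conjugate to the Beta prior: with 2 successes and 50 failures, the posterior is Beta(6.6+2, 5.2+50) = Beta(8.6, 55.2).
Posterior mean = α/(α+β) = 8.6/63.8 = 0.1348.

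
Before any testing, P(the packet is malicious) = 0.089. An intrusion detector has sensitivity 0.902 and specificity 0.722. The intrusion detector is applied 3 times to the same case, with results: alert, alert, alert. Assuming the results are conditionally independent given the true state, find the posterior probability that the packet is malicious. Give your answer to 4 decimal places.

Posterior P(H) ≈ 0.7694

Let H be the event that the packet is malicious; start with P(H) = 0.089. P('alert'|H) = 0.902, P('alert'|¬H) = 0.278.
Update on result 1 ('alert'): P(H) ← 0.902·0.0890 / (0.902·0.0890 + 0.278·0.9110) = 0.080278/0.33354 = 0.2407.
Update on result 2 ('alert'): P(H) ← 0.902·0.2407 / (0.902·0.2407 + 0.278·0.7593) = 0.21710/0.42819 = 0.5070.
Update on result 3 ('alert'): P(H) ← 0.902·0.5070 / (0.902·0.5070 + 0.278·0.4930) = 0.45733/0.59438 = 0.7694.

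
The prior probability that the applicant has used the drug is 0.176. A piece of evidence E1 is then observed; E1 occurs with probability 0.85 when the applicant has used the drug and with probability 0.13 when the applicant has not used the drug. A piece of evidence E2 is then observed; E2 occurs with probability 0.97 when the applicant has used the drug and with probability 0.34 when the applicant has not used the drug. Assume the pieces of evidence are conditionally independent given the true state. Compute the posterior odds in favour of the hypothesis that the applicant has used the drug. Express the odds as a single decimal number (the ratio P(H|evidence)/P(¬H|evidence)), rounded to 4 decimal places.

Posterior odds ≈ 3.9843

Prior odds = 0.176/(1−0.176) = 0.21359. In log-odds, ln(0.21359) = -1.5437.
Add log likelihood ratios: ln(6.5385) + ln(2.8529) = 2.9261.
Posterior log-odds = 1.3824, so posterior odds = exp(1.3824) = 3.9843.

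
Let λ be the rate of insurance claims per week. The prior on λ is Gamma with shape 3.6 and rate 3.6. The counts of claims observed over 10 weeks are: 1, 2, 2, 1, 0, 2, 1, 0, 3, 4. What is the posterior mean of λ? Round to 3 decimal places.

Posterior mean ≈ 1.441

Total count ∑xᵢ = 16 over n = 10 weeks.
Gamma is conjugate to the Poisson likelihood: posterior is Gamma(shape = 3.6+16 = 19.6, rate = 3.6+10 = 13.6).
E[λ | data] = 19.6/13.6 = 1.441.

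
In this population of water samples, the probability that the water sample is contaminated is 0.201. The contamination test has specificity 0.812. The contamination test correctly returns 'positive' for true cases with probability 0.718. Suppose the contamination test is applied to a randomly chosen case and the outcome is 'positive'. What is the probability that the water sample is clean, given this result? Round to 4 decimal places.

P(¬H | E) ≈ 0.5100

Write H for 'the water sample is contaminated'. Prior odds H:¬H = 0.201/0.799 = 0.25156. For the 'positive' outcome, the likelihood ratio is 0.718/0.188 = 3.8191.
Posterior odds = 0.25156 × 3.8191 = 0.96076, so P(H|E) = 0.96076/(1+0.96076) = 0.4900. Then P(¬H|E) = 1 − 0.4900 = 0.5100.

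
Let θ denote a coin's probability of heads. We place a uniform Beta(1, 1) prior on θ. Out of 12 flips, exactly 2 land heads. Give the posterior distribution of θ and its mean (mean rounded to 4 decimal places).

Posterior: Beta(3, 11); mean ≈ 0.2143

The binomial likelihood is conjugate to the Beta prior: with 2 successes and 10 failures, the posterior is Beta(1+2, 1+10) = Beta(3, 11).
Posterior mean = α/(α+β) = 3/14 = 0.2143.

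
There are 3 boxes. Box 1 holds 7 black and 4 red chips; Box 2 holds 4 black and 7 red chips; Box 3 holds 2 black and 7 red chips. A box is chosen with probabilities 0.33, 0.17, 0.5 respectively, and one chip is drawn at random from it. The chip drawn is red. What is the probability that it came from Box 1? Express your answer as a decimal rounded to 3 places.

Tabulate prior·likelihood by source: [1] prior 0.33, lik 0.3636, product 0.1200; [2] prior 0.17, lik 0.6364, product 0.1082; [3] prior 0.5, lik 0.7778, product 0.3889.
Normalizing constant = 0.61707; the posterior for Box 1 is its product over the sum, 0.1200/0.61707 = 0.194.

Posterior probability ≈ 0.194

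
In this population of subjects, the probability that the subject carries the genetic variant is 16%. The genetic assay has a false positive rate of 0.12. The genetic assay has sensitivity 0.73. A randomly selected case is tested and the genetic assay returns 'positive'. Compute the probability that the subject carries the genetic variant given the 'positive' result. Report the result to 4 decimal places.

P(H | E) ≈ 0.5368

Let H be the event that the subject carries the genetic variant. P(H) = 0.16, so P(¬H) = 0.84. With E the 'positive' result, P(E|H) = 0.73 and P(E|¬H) = 0.12.
P(E) = 0.73·0.16 + 0.12·0.84 = 0.11680 + 0.10080 = 0.21760.
By Bayes' theorem, P(H|E) = 0.11680 / 0.21760 = 0.5368.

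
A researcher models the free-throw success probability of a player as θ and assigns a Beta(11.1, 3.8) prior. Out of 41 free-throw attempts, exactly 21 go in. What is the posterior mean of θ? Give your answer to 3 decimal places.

Posterior mean ≈ 0.574

The binomial likelihood is conjugate to the Beta prior: with 21 successes and 20 failures, the posterior is Beta(11.1+21, 3.8+20) = Beta(32.1, 23.8).
Posterior mean = α/(α+β) = 32.1/55.9 = 0.574.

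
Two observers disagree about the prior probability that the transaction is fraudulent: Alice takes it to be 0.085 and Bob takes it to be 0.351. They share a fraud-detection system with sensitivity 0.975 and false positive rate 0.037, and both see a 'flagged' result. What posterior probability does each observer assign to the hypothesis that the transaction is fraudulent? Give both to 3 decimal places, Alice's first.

The likelihood ratio for a 'flagged' result is 0.975/0.037 = 26.351.
Alice: prior odds 0.085/0.915 = 0.092896; posterior odds 2.4479; posterior probability 0.710.
Bob: prior odds 0.351/0.649 = 0.54083; posterior odds 14.252; posterior probability 0.934.

Alice: 0.710; Bob: 0.934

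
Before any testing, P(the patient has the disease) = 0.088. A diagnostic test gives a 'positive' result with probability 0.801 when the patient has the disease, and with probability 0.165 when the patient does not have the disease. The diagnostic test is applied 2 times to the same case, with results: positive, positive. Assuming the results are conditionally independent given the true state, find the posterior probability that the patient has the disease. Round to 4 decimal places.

Let H be the event that the patient has the disease; start with P(H) = 0.088. P('positive'|H) = 0.801, P('positive'|¬H) = 0.165.
Update on result 1 ('positive'): P(H) ← 0.801·0.0880 / (0.801·0.0880 + 0.165·0.9120) = 0.070488/0.22097 = 0.3190.
Update on result 2 ('positive'): P(H) ← 0.801·0.3190 / (0.801·0.3190 + 0.165·0.6810) = 0.25552/0.36788 = 0.6946.

Posterior P(H) ≈ 0.6946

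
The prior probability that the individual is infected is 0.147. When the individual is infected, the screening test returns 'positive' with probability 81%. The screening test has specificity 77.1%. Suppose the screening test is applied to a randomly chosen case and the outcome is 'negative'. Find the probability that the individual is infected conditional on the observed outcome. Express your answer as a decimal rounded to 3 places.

P(H | E) ≈ 0.041

Let H be the event that the individual is infected. P(H) = 0.147, so P(¬H) = 0.853. With E the 'negative' result, P(E|H) = 0.19 and P(E|¬H) = 0.771.
P(E) = 0.19·0.147 + 0.771·0.853 = 0.027930 + 0.65766 = 0.68559.
By Bayes' theorem, P(H|E) = 0.027930 / 0.68559 = 0.041.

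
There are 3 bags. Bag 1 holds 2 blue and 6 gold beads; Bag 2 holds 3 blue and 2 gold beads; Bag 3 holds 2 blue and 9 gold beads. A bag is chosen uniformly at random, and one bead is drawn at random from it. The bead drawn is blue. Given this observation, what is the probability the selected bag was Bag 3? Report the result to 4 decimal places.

Posterior probability ≈ 0.1762

Tabulate prior·likelihood by source: [1] prior 0.333333, lik 0.25, product 0.08333; [2] prior 0.333333, lik 0.6, product 0.2000; [3] prior 0.333333, lik 0.1818, product 0.06061.
Normalizing constant = 0.34394; the posterior for Bag 3 is its product over the sum, 0.06061/0.34394 = 0.1762.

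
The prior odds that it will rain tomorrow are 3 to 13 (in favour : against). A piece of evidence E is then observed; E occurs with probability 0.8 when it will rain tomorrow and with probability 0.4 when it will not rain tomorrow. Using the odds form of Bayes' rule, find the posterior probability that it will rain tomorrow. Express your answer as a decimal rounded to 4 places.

Prior odds = 3/13 = 0.23077. In log-odds, ln(0.23077) = -1.4663.
Add log likelihood ratio: ln(2.0000) = 0.69315.
Posterior log-odds = -0.77319, so posterior odds = exp(-0.77319) = 0.46154. Converting, P(H|E) = 0.46154/1.4615 = 0.3158.

Posterior probability ≈ 0.3158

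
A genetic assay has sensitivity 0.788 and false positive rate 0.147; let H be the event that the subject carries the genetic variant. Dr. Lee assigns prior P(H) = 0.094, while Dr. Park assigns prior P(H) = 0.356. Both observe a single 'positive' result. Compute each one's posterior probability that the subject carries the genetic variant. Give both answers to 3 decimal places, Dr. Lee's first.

Dr. Lee: 0.357; Dr. Park: 0.748

The likelihood ratio for a 'positive' result is 0.788/0.147 = 5.3605.
Dr. Lee: prior odds 0.094/0.906 = 0.10375; posterior odds 0.55617; posterior probability 0.357.
Dr. Park: prior odds 0.356/0.644 = 0.55280; posterior odds 2.9633; posterior probability 0.748.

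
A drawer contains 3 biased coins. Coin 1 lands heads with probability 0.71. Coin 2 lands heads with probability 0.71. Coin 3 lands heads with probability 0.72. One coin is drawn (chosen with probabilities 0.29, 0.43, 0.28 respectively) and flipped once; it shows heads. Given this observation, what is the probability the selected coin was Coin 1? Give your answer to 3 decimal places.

Posterior probability ≈ 0.289

Tabulate prior·likelihood by source: [1] prior 0.29, lik 0.71, product 0.2059; [2] prior 0.43, lik 0.71, product 0.3053; [3] prior 0.28, lik 0.72, product 0.2016.
Normalizing constant = 0.71280; the posterior for Coin 1 is its product over the sum, 0.2059/0.71280 = 0.289.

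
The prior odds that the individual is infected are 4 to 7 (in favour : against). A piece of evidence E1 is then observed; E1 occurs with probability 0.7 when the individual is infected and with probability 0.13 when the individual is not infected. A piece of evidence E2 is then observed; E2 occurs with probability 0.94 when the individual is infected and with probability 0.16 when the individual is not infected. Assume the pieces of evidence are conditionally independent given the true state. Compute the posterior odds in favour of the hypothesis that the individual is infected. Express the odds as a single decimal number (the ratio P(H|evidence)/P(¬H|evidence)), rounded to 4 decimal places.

Posterior odds ≈ 18.0769

Prior odds = 4/7 = 0.57143.
Likelihood ratio for E1 = 0.7/0.13 = 5.3846.
Likelihood ratio for E2 = 0.94/0.16 = 5.8750.
Posterior odds = prior odds × LR₁ × LR₂ = 18.077.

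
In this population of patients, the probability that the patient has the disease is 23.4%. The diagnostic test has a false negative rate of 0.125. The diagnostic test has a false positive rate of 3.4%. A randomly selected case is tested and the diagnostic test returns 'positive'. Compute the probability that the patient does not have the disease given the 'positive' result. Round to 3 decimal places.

Let H be the event that the patient has the disease. P(H) = 0.234, so P(¬H) = 0.766. With E the 'positive' result, P(E|H) = 0.875 and P(E|¬H) = 0.034.
P(E) = 0.875·0.234 + 0.034·0.766 = 0.20475 + 0.026044 = 0.23079.
By Bayes' theorem, P(H|E) = 0.20475 / 0.23079 = 0.887. Hence P(¬H|E) = 1 − 0.887 = 0.113.

P(¬H | E) ≈ 0.113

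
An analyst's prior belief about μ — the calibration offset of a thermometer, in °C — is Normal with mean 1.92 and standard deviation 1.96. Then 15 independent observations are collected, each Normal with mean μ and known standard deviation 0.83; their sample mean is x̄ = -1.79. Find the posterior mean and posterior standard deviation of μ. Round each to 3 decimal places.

Posterior mean ≈ -1.746; posterior SD ≈ 0.213

With known σ, the Normal prior is conjugate. Weight on the data is w = (n/σ²)/(n/σ² + 1/τ₀²) = 21.7738/(21.7738+0.260308) = 0.98819.
Posterior mean = w·x̄ + (1−w)·μ₀ = 0.98819·-1.79 + 0.011814·1.92 = -1.746. Posterior variance = 1/(21.7738+0.260308) = 0.0453841, so SD = 0.213.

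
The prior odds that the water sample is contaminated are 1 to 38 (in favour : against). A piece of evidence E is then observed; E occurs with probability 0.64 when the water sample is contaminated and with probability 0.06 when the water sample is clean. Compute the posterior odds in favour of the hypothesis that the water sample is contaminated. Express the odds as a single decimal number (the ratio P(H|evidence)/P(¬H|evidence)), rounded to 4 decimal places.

Posterior odds ≈ 0.2807

Prior odds = 1/38 = 0.026316. In log-odds, ln(0.026316) = -3.6376.
Add log likelihood ratio: ln(10.667) = 2.3671.
Posterior log-odds = -1.2705, so posterior odds = exp(-1.2705) = 0.28070.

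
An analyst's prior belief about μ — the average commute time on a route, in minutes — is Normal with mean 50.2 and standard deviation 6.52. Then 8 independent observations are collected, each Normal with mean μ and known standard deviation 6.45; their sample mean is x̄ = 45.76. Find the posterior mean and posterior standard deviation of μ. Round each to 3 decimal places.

With known σ, the Normal prior is conjugate. Weight on the data is w = (n/σ²)/(n/σ² + 1/τ₀²) = 0.192296/(0.192296+0.0235237) = 0.89100.
Posterior mean = w·x̄ + (1−w)·μ₀ = 0.89100·45.76 + 0.10900·50.2 = 46.244. Posterior variance = 1/(0.192296+0.0235237) = 4.63350, so SD = 2.153.

Posterior mean ≈ 46.244; posterior SD ≈ 2.153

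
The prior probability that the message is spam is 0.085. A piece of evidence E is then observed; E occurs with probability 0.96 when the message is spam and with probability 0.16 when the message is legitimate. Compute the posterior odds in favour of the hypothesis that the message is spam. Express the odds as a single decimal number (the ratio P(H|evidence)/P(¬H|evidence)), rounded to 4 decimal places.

Posterior odds ≈ 0.5574

Prior odds = 0.085/(1−0.085) = 0.092896. In log-odds, ln(0.092896) = -2.3763.
Add log likelihood ratio: ln(6.0000) = 1.7918.
Posterior log-odds = -0.58451, so posterior odds = exp(-0.58451) = 0.55738.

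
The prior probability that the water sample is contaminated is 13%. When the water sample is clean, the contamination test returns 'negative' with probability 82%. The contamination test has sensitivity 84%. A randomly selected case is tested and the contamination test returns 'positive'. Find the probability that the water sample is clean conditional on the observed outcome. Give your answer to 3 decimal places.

Write H for 'the water sample is contaminated'. Prior odds H:¬H = 0.13/0.87 = 0.14943. For the 'positive' outcome, the likelihood ratio is 0.84/0.18 = 4.6667.
Posterior odds = 0.14943 × 4.6667 = 0.69732, so P(H|E) = 0.69732/(1+0.69732) = 0.411. Then P(¬H|E) = 1 − 0.411 = 0.589.

P(¬H | E) ≈ 0.589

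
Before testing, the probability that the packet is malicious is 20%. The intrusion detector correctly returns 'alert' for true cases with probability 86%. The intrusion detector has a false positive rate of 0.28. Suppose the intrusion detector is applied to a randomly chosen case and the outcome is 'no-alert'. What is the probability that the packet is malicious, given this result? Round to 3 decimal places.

Let H be the event that the packet is malicious. P(H) = 0.2, so P(¬H) = 0.8. With E the 'no-alert' result, P(E|H) = 0.14 and P(E|¬H) = 0.72.
P(E) = 0.14·0.2 + 0.72·0.8 = 0.028000 + 0.57600 = 0.60400.
By Bayes' theorem, P(H|E) = 0.028000 / 0.60400 = 0.046.

P(H | E) ≈ 0.046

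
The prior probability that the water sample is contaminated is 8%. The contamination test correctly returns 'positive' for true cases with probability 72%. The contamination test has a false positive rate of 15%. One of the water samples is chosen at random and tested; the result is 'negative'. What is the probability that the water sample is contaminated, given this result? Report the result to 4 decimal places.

Write H for 'the water sample is contaminated'. Prior odds H:¬H = 0.08/0.92 = 0.086957. For the 'negative' outcome, the likelihood ratio is 0.28/0.85 = 0.32941.
Posterior odds = 0.086957 × 0.32941 = 0.028645, so P(H|E) = 0.028645/(1+0.028645) = 0.0278.

P(H | E) ≈ 0.0278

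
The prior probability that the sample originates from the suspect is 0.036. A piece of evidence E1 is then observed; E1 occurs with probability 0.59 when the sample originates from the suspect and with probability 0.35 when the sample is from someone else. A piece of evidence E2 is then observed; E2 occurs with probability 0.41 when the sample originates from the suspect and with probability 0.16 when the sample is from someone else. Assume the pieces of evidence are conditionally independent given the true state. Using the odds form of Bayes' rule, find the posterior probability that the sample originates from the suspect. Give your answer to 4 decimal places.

Posterior probability ≈ 0.1389

Prior odds = 0.036/(1−0.036) = 0.037344.
Likelihood ratio for E1 = 0.59/0.35 = 1.6857.
Likelihood ratio for E2 = 0.41/0.16 = 2.5625.
Posterior odds = prior odds × LR₁ × LR₂ = 0.16131.
Posterior probability = odds/(1+odds) = 0.16131/1.1613 = 0.1389.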